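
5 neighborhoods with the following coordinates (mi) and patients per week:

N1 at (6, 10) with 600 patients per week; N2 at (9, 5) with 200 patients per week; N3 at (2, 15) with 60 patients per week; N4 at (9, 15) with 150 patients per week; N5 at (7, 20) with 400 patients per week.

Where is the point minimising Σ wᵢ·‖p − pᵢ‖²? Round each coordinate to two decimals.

The minimiser of Σwᵢ‖p−pᵢ‖² is the weighted centroid p* = (Σwᵢpᵢ)/(Σwᵢ).
Σwᵢ = 1410.
Σwᵢxᵢ = 600·6 + 200·9 + 60·2 + 150·9 + 400·7 = 9670.
Σwᵢyᵢ = 600·10 + 200·5 + 60·15 + 150·15 + 400·20 = 18150.
x* = 9670/1410 = 6.86, y* = 18150/1410 = 12.87.

(6.86, 12.87)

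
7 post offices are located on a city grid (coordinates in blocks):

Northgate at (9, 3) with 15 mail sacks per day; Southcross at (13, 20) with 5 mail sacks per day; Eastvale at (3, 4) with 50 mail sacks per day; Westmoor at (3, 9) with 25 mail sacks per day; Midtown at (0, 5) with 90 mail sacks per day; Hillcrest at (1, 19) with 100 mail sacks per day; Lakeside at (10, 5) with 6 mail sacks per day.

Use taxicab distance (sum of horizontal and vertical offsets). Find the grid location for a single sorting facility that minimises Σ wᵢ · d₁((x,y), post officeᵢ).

(1, 5)

Manhattan distance separates: Σwᵢ(|x−xᵢ|+|y−yᵢ|) = Σwᵢ|x−xᵢ| + Σwᵢ|y−yᵢ|, so x and y are optimised independently as 1-D weighted medians.
Total weight W = 291; half = 145.5.
x-coordinate, sorted with cumulative weight:
  x=0 (Midtown, w=90) cum 90
  x=1 (Hillcrest, w=100) cum 190  ← median
  x=3 (Eastvale, w=50) cum 240
  x=3 (Westmoor, w=25) cum 265
  x=9 (Northgate, w=15) cum 280
  x=10 (Lakeside, w=6) cum 286
  x=13 (Southcross, w=5) cum 291
⇒ x* = 1
y-coordinate, sorted with cumulative weight:
  y=3 (Northgate, w=15) cum 15
  y=4 (Eastvale, w=50) cum 65
  y=5 (Midtown, w=90) cum 155  ← median
  y=5 (Lakeside, w=6) cum 161
  y=9 (Westmoor, w=25) cum 186
  y=19 (Hillcrest, w=100) cum 286
  y=20 (Southcross, w=5) cum 291
⇒ y* = 5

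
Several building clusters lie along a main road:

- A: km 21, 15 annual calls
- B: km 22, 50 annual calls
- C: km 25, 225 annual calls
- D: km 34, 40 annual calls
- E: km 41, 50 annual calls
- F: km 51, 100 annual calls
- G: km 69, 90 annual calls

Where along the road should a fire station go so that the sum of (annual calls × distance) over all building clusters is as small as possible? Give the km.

For a sum of weighted absolute distances on a line, the optimum is the weighted median (not the mean). Total weight W = 570; half-weight = 285.
Sort by position and accumulate weight:
  km 21 (A, w=15) → cum 15
  km 22 (B, w=50) → cum 65
  km 25 (C, w=225) → cum 290  ≥ 285 → median here
  km 34 (D, w=40) → cum 330
  km 41 (E, w=50) → cum 380
  km 51 (F, w=100) → cum 480
  km 69 (G, w=90) → cum 570
Optimal location: km 25.

x = 25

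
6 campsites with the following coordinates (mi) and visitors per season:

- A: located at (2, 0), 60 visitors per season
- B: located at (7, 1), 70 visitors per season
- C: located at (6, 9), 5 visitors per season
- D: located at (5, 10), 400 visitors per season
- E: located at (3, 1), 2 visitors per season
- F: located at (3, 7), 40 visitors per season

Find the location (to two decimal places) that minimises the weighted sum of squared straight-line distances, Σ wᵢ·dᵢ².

(4.79, 7.62)

The minimiser of Σwᵢ‖p−pᵢ‖² is the weighted centroid p* = (Σwᵢpᵢ)/(Σwᵢ).
Σwᵢ = 577.
Σwᵢxᵢ = 60·2 + 70·7 + 5·6 + 400·5 + 2·3 + 40·3 = 2766.
Σwᵢyᵢ = 60·0 + 70·1 + 5·9 + 400·10 + 2·1 + 40·7 = 4397.
x* = 2766/577 = 4.79, y* = 4397/577 = 7.62.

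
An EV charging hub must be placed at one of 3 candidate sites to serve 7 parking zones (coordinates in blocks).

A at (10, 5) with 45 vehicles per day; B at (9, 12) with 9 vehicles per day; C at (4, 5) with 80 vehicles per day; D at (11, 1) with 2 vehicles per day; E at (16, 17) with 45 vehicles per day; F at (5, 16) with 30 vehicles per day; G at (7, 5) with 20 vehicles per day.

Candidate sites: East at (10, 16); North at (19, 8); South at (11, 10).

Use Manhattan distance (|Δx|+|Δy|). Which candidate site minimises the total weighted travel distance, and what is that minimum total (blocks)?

Total weighted distance at each candidate:
  East (10, 16): total = 2677
  North (19, 8): total = 3636
  South (11, 10): total = 2364
Minimum is at South with total 2364 blocks.

South, total 2364 blocks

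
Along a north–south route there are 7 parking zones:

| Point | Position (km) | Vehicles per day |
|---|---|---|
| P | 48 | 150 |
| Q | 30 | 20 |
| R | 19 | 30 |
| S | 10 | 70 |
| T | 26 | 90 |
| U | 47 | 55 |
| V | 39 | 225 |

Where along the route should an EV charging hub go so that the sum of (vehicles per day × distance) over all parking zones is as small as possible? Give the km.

x = 39

For a sum of weighted absolute distances on a line, the optimum is the weighted median (not the mean). Total weight W = 640; half-weight = 320.
Sort by position and accumulate weight:
  km 10 (S, w=70) → cum 70
  km 19 (R, w=30) → cum 100
  km 26 (T, w=90) → cum 190
  km 30 (Q, w=20) → cum 210
  km 39 (V, w=225) → cum 435  ≥ 320 → median here
  km 47 (U, w=55) → cum 490
  km 48 (P, w=150) → cum 640
Optimal location: km 39.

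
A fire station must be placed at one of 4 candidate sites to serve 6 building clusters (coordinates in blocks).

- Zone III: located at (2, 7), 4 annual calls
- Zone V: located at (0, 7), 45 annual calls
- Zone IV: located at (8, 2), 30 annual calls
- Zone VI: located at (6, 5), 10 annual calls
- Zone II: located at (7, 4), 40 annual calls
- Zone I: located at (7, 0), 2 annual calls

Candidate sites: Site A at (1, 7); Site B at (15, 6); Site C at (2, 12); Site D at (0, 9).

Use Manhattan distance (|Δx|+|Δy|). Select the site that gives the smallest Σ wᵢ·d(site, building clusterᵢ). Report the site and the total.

Total weighted distance at each candidate:
  Site A (1, 7): total = 865
  Site B (15, 6): total = 1634
  Site C (2, 12): total = 1479
  Site D (0, 9): total = 1168
Minimum is at Site A with total 865 blocks.

Site A, total 865 blocks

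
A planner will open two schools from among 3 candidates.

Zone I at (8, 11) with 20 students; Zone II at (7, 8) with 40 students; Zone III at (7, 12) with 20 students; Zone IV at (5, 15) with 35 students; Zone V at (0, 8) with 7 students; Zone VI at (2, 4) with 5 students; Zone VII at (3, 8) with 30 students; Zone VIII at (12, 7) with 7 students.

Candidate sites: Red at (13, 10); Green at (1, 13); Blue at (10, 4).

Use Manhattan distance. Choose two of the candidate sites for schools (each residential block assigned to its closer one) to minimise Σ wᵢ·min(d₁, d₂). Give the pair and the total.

Evaluate every pair (each demand assigned to the nearer of the two):
  {Red, Green}: total = 1120
  {Green, Blue}: total = 1137
  {Red, Blue}: total = 1511
Best pair: {Red, Green} with total 1120.

{Red, Green}, total 1120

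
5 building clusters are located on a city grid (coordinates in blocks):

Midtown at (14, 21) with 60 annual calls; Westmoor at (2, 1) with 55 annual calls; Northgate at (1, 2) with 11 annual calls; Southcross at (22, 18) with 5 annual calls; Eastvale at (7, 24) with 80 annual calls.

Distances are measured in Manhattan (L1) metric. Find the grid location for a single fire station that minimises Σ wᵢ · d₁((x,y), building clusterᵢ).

(7, 21)

Manhattan distance separates: Σwᵢ(|x−xᵢ|+|y−yᵢ|) = Σwᵢ|x−xᵢ| + Σwᵢ|y−yᵢ|, so x and y are optimised independently as 1-D weighted medians.
Total weight W = 211; half = 105.5.
x-coordinate, sorted with cumulative weight:
  x=1 (Northgate, w=11) cum 11
  x=2 (Westmoor, w=55) cum 66
  x=7 (Eastvale, w=80) cum 146  ← median
  x=14 (Midtown, w=60) cum 206
  x=22 (Southcross, w=5) cum 211
⇒ x* = 7
y-coordinate, sorted with cumulative weight:
  y=1 (Westmoor, w=55) cum 55
  y=2 (Northgate, w=11) cum 66
  y=18 (Southcross, w=5) cum 71
  y=21 (Midtown, w=60) cum 131  ← median
  y=24 (Eastvale, w=80) cum 211
⇒ y* = 21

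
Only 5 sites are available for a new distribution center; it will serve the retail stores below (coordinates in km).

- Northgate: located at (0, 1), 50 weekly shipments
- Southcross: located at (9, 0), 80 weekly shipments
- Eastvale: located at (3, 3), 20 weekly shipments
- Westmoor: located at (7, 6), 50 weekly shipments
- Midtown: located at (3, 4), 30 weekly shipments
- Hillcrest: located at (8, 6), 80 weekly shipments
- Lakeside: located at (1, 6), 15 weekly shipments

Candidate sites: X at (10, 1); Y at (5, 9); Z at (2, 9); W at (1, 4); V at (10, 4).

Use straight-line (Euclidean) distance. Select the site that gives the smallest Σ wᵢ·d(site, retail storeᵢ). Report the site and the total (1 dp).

Total weighted distance at each candidate:
  X (10, 1): total = 1864.0
  Y (5, 9): total = 2142.3
  Z (2, 9): total = 2474.7
  W (1, 4): total = 1907.0
  V (10, 4): total = 1748.1
Minimum is at V with total 1748.1 km.

V, total 1748.1 km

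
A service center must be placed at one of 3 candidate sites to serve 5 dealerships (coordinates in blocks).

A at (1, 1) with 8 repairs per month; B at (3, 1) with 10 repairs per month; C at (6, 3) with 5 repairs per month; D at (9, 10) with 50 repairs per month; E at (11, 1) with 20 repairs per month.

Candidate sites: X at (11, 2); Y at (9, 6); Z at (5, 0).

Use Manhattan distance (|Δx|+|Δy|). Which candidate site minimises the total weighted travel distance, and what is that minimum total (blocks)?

Y, total 584 blocks

Total weighted distance at each candidate:
  X (11, 2): total = 728
  Y (9, 6): total = 584
  Z (5, 0): total = 930
Minimum is at Y with total 584 blocks.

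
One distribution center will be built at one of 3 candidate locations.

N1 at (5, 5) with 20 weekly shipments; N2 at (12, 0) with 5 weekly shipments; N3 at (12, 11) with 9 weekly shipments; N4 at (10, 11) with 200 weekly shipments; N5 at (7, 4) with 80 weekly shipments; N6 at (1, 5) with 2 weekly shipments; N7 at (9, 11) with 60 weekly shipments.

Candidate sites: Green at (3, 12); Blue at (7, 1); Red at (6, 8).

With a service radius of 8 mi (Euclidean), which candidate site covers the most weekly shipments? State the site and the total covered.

Coverage radius r = 8 mi; a point is covered iff (Δx)²+(Δy)² ≤ 8² = 64.
  Green (3, 12): covers {N1, N4, N6, N7} → 282
  Blue (7, 1): covers {N1, N2, N5, N6} → 107
  Red (6, 8): covers {N1, N3, N4, N5, N6, N7} → 371
Maximum coverage at Red: 371 weekly shipments.

Red, covering 371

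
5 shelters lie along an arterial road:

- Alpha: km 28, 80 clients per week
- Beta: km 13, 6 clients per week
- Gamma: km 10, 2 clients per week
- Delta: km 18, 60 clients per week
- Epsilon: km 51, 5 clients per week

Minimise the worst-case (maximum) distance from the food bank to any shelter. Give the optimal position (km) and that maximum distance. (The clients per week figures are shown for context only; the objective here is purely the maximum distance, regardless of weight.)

location 30.5, max distance 20.5

The 1-center on a line is the midpoint of the two extreme points: leftmost at 10, rightmost at 51.
Optimal location = (10 + 51)/2 = 30.5; maximum distance = (51 − 10)/2 = 20.5.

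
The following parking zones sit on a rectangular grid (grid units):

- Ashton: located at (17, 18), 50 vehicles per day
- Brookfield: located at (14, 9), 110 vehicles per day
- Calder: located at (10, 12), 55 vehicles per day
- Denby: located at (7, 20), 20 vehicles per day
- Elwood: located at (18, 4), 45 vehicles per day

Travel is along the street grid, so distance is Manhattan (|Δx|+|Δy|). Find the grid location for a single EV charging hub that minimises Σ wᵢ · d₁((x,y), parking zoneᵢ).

Manhattan distance separates: Σwᵢ(|x−xᵢ|+|y−yᵢ|) = Σwᵢ|x−xᵢ| + Σwᵢ|y−yᵢ|, so x and y are optimised independently as 1-D weighted medians.
Total weight W = 280; half = 140.
x-coordinate, sorted with cumulative weight:
  x=7 (Denby, w=20) cum 20
  x=10 (Calder, w=55) cum 75
  x=14 (Brookfield, w=110) cum 185  ← median
  x=17 (Ashton, w=50) cum 235
  x=18 (Elwood, w=45) cum 280
⇒ x* = 14
y-coordinate, sorted with cumulative weight:
  y=4 (Elwood, w=45) cum 45
  y=9 (Brookfield, w=110) cum 155  ← median
  y=12 (Calder, w=55) cum 210
  y=18 (Ashton, w=50) cum 260
  y=20 (Denby, w=20) cum 280
⇒ y* = 9

(14, 9)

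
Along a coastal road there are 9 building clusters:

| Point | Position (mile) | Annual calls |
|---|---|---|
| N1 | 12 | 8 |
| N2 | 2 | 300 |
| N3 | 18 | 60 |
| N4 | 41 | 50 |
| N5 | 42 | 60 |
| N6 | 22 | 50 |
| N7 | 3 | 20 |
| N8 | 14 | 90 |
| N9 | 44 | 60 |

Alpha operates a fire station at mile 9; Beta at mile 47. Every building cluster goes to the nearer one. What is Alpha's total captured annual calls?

The indifferent point is the midpoint (9+47)/2 = 28; building clusters left of it (closer to Alpha at 9) go to Alpha, those right go to Beta.
  N2 at 2 (w=300) → Alpha
  N7 at 3 (w=20) → Alpha
  N1 at 12 (w=8) → Alpha
  N8 at 14 (w=90) → Alpha
  N3 at 18 (w=60) → Alpha
  N6 at 22 (w=50) → Alpha
  N4 at 41 (w=50) → Beta
  N5 at 42 (w=60) → Beta
  N9 at 44 (w=60) → Beta
Alpha captures 528; Beta captures 170.

528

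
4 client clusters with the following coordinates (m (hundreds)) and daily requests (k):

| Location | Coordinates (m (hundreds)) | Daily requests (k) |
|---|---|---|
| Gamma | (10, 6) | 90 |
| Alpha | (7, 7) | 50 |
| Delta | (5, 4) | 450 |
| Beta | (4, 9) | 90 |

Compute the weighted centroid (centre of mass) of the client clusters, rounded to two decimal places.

(5.68, 5.15)

The minimiser of Σwᵢ‖p−pᵢ‖² is the weighted centroid p* = (Σwᵢpᵢ)/(Σwᵢ).
Σwᵢ = 680.
Σwᵢxᵢ = 90·10 + 50·7 + 450·5 + 90·4 = 3860.
Σwᵢyᵢ = 90·6 + 50·7 + 450·4 + 90·9 = 3500.
x* = 3860/680 = 5.68, y* = 3500/680 = 5.15.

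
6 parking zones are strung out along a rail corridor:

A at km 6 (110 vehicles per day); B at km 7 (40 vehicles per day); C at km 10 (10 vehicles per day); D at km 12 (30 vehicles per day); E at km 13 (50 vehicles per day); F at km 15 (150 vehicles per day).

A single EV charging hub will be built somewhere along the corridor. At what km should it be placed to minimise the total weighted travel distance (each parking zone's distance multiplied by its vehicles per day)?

x = 13

For a sum of weighted absolute distances on a line, the optimum is the weighted median (not the mean). Total weight W = 390; half-weight = 195.
Sort by position and accumulate weight:
  km 6 (A, w=110) → cum 110
  km 7 (B, w=40) → cum 150
  km 10 (C, w=10) → cum 160
  km 12 (D, w=30) → cum 190
  km 13 (E, w=50) → cum 240  ≥ 195 → median here
  km 15 (F, w=150) → cum 390
Optimal location: km 13.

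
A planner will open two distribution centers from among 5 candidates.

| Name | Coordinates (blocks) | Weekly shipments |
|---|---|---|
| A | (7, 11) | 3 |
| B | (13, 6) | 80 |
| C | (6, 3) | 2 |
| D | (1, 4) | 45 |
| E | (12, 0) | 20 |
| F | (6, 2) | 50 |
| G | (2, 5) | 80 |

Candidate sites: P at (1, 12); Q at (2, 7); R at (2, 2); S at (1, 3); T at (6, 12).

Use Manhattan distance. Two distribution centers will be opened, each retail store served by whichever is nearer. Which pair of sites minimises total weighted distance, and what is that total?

{Q, R}, total 1732

Evaluate every pair (each demand assigned to the nearer of the two):
  {Q, R}: total = 1732
  {Q, S}: total = 1782
  {R, T}: total = 1871
  {S, T}: total = 1921
  {R, S}: total = 1977
  {P, R}: total = 2046
  {P, S}: total = 2096
  {Q, T}: total = 2112
  {P, Q}: total = 2127
  {P, T}: total = 2924
Best pair: {Q, R} with total 1732.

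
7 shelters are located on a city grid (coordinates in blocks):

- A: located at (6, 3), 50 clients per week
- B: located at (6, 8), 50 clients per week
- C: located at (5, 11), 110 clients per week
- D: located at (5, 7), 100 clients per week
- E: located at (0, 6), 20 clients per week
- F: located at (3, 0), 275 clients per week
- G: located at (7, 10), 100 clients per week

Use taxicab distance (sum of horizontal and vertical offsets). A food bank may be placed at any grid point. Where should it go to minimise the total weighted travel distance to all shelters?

Manhattan distance separates: Σwᵢ(|x−xᵢ|+|y−yᵢ|) = Σwᵢ|x−xᵢ| + Σwᵢ|y−yᵢ|, so x and y are optimised independently as 1-D weighted medians.
Total weight W = 705; half = 352.5.
x-coordinate, sorted with cumulative weight:
  x=0 (E, w=20) cum 20
  x=3 (F, w=275) cum 295
  x=5 (C, w=110) cum 405  ← median
  x=5 (D, w=100) cum 505
  x=6 (A, w=50) cum 555
  x=6 (B, w=50) cum 605
  x=7 (G, w=100) cum 705
⇒ x* = 5
y-coordinate, sorted with cumulative weight:
  y=0 (F, w=275) cum 275
  y=3 (A, w=50) cum 325
  y=6 (E, w=20) cum 345
  y=7 (D, w=100) cum 445  ← median
  y=8 (B, w=50) cum 495
  y=10 (G, w=100) cum 595
  y=11 (C, w=110) cum 705
⇒ y* = 7

(5, 7)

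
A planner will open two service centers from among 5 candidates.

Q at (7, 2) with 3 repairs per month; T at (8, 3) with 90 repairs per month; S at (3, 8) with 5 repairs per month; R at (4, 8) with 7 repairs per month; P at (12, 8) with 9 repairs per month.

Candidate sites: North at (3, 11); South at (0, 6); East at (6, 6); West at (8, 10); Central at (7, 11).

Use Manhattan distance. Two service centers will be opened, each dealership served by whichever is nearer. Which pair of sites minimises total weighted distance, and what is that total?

{East, West}, total 572

Evaluate every pair (each demand assigned to the nearer of the two):
  {East, West}: total = 572
  {North, East}: total = 580
  {South, East}: total = 590
  {East, Central}: total = 590
  {North, West}: total = 754
  {South, West}: total = 778
  {West, Central}: total = 788
  {North, Central}: total = 952
  {South, Central}: total = 976
  {North, South}: total = 1174
Best pair: {East, West} with total 572.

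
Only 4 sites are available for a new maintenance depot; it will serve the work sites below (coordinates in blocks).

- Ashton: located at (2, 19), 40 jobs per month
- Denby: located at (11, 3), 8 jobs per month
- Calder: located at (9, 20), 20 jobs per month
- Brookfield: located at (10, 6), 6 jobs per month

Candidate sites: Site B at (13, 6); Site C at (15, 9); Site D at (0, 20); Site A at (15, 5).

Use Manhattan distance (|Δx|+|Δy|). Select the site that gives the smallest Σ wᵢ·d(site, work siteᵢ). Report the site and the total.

Total weighted distance at each candidate:
  Site B (13, 6): total = 1378
  Site C (15, 9): total = 1388
  Site D (0, 20): total = 668
  Site A (15, 5): total = 1584
Minimum is at Site D with total 668 blocks.

Site D, total 668 blocks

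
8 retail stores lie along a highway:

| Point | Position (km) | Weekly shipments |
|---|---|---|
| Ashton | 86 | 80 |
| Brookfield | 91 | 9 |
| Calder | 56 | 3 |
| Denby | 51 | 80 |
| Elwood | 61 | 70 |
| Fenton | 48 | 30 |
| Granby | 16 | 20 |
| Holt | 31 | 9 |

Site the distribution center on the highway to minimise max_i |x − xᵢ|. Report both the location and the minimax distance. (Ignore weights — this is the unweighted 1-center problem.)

The 1-center on a line is the midpoint of the two extreme points: leftmost at 16, rightmost at 91.
Optimal location = (16 + 91)/2 = 53.5; maximum distance = (91 − 16)/2 = 37.5.

location 53.5, max distance 37.5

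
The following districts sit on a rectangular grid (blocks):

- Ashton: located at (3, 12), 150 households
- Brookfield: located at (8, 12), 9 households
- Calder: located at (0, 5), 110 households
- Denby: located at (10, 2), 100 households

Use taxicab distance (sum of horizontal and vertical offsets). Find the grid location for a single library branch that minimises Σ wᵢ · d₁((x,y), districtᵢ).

Manhattan distance separates: Σwᵢ(|x−xᵢ|+|y−yᵢ|) = Σwᵢ|x−xᵢ| + Σwᵢ|y−yᵢ|, so x and y are optimised independently as 1-D weighted medians.
Total weight W = 369; half = 184.5.
x-coordinate, sorted with cumulative weight:
  x=0 (Calder, w=110) cum 110
  x=3 (Ashton, w=150) cum 260  ← median
  x=8 (Brookfield, w=9) cum 269
  x=10 (Denby, w=100) cum 369
⇒ x* = 3
y-coordinate, sorted with cumulative weight:
  y=2 (Denby, w=100) cum 100
  y=5 (Calder, w=110) cum 210  ← median
  y=12 (Ashton, w=150) cum 360
  y=12 (Brookfield, w=9) cum 369
⇒ y* = 5

(3, 5)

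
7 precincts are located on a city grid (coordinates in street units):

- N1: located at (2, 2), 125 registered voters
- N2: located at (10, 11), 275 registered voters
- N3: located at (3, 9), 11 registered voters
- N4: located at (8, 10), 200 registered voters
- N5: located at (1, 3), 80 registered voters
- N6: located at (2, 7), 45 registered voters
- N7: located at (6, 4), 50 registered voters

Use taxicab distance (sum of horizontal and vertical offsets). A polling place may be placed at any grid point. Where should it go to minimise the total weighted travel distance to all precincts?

Manhattan distance separates: Σwᵢ(|x−xᵢ|+|y−yᵢ|) = Σwᵢ|x−xᵢ| + Σwᵢ|y−yᵢ|, so x and y are optimised independently as 1-D weighted medians.
Total weight W = 786; half = 393.
x-coordinate, sorted with cumulative weight:
  x=1 (N5, w=80) cum 80
  x=2 (N1, w=125) cum 205
  x=2 (N6, w=45) cum 250
  x=3 (N3, w=11) cum 261
  x=6 (N7, w=50) cum 311
  x=8 (N4, w=200) cum 511  ← median
  x=10 (N2, w=275) cum 786
⇒ x* = 8
y-coordinate, sorted with cumulative weight:
  y=2 (N1, w=125) cum 125
  y=3 (N5, w=80) cum 205
  y=4 (N7, w=50) cum 255
  y=7 (N6, w=45) cum 300
  y=9 (N3, w=11) cum 311
  y=10 (N4, w=200) cum 511  ← median
  y=11 (N2, w=275) cum 786
⇒ y* = 10

(8, 10)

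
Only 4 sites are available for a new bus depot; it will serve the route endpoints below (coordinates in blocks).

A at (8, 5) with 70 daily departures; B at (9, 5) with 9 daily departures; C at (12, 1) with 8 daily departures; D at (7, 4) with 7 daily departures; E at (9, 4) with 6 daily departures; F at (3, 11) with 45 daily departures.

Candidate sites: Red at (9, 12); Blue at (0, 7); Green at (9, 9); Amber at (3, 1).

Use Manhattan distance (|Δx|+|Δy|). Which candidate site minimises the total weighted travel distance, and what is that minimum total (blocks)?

Green, total 913 blocks

Total weighted distance at each candidate:
  Red (9, 12): total = 1168
  Blue (0, 7): total = 1400
  Green (9, 9): total = 913
  Amber (3, 1): total = 1345
Minimum is at Green with total 913 blocks.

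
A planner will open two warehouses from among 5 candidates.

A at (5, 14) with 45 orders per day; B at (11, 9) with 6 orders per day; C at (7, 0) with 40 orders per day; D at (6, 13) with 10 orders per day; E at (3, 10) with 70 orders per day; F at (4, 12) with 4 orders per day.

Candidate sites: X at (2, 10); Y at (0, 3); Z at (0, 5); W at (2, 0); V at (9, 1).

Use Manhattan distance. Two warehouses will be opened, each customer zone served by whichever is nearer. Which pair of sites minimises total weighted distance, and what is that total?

Evaluate every pair (each demand assigned to the nearer of the two):
  {X, V}: total = 651
  {X, W}: total = 731
  {X, Y}: total = 931
  {X, Z}: total = 1011
  {Z, V}: total = 1554
  {Z, W}: total = 1664
  {Y, V}: total = 1802
  {Y, Z}: total = 1864
  {W, V}: total = 1921
  {Y, W}: total = 1934
Best pair: {X, V} with total 651.

{X, V}, total 651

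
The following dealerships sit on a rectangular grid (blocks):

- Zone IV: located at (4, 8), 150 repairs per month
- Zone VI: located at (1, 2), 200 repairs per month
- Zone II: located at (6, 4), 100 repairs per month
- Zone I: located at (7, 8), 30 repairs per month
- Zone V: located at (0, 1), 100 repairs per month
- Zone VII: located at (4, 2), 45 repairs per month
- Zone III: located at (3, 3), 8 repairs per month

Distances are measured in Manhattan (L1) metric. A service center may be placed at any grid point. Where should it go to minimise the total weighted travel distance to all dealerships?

(4, 2)

Manhattan distance separates: Σwᵢ(|x−xᵢ|+|y−yᵢ|) = Σwᵢ|x−xᵢ| + Σwᵢ|y−yᵢ|, so x and y are optimised independently as 1-D weighted medians.
Total weight W = 633; half = 316.5.
x-coordinate, sorted with cumulative weight:
  x=0 (Zone V, w=100) cum 100
  x=1 (Zone VI, w=200) cum 300
  x=3 (Zone III, w=8) cum 308
  x=4 (Zone IV, w=150) cum 458  ← median
  x=4 (Zone VII, w=45) cum 503
  x=6 (Zone II, w=100) cum 603
  x=7 (Zone I, w=30) cum 633
⇒ x* = 4
y-coordinate, sorted with cumulative weight:
  y=1 (Zone V, w=100) cum 100
  y=2 (Zone VI, w=200) cum 300
  y=2 (Zone VII, w=45) cum 345  ← median
  y=3 (Zone III, w=8) cum 353
  y=4 (Zone II, w=100) cum 453
  y=8 (Zone IV, w=150) cum 603
  y=8 (Zone I, w=30) cum 633
⇒ y* = 2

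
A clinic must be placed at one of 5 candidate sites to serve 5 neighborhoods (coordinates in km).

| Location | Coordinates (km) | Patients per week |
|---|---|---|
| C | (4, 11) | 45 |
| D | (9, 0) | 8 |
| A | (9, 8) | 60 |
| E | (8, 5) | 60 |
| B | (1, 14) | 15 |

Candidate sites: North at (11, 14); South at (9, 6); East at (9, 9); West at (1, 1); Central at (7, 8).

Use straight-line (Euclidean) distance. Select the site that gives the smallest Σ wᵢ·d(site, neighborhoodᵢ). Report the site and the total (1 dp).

Total weighted distance at each candidate:
  North (11, 14): total = 1554.5
  South (9, 6): total = 740.8
  East (9, 9): total = 763.2
  West (1, 1): total = 1850.9
  Central (7, 8): total = 693.9
Minimum is at Central with total 693.9 km.

Central, total 693.9 km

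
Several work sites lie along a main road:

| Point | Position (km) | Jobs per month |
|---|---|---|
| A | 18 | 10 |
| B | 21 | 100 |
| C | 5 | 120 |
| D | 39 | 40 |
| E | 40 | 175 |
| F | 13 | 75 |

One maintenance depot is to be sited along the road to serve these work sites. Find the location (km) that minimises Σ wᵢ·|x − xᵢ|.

x = 21

For a sum of weighted absolute distances on a line, the optimum is the weighted median (not the mean). Total weight W = 520; half-weight = 260.
Sort by position and accumulate weight:
  km 5 (C, w=120) → cum 120
  km 13 (F, w=75) → cum 195
  km 18 (A, w=10) → cum 205
  km 21 (B, w=100) → cum 305  ≥ 260 → median here
  km 39 (D, w=40) → cum 345
  km 40 (E, w=175) → cum 520
Optimal location: km 21.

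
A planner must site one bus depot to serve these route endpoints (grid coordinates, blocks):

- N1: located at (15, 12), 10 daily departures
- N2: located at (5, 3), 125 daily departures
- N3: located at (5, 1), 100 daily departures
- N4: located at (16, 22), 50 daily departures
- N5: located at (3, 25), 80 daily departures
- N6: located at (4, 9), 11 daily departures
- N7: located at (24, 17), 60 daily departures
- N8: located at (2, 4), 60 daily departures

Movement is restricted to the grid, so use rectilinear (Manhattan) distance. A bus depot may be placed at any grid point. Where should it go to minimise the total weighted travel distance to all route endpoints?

(5, 4)

Manhattan distance separates: Σwᵢ(|x−xᵢ|+|y−yᵢ|) = Σwᵢ|x−xᵢ| + Σwᵢ|y−yᵢ|, so x and y are optimised independently as 1-D weighted medians.
Total weight W = 496; half = 248.
x-coordinate, sorted with cumulative weight:
  x=2 (N8, w=60) cum 60
  x=3 (N5, w=80) cum 140
  x=4 (N6, w=11) cum 151
  x=5 (N2, w=125) cum 276  ← median
  x=5 (N3, w=100) cum 376
  x=15 (N1, w=10) cum 386
  x=16 (N4, w=50) cum 436
  x=24 (N7, w=60) cum 496
⇒ x* = 5
y-coordinate, sorted with cumulative weight:
  y=1 (N3, w=100) cum 100
  y=3 (N2, w=125) cum 225
  y=4 (N8, w=60) cum 285  ← median
  y=9 (N6, w=11) cum 296
  y=12 (N1, w=10) cum 306
  y=17 (N7, w=60) cum 366
  y=22 (N4, w=50) cum 416
  y=25 (N5, w=80) cum 496
⇒ y* = 4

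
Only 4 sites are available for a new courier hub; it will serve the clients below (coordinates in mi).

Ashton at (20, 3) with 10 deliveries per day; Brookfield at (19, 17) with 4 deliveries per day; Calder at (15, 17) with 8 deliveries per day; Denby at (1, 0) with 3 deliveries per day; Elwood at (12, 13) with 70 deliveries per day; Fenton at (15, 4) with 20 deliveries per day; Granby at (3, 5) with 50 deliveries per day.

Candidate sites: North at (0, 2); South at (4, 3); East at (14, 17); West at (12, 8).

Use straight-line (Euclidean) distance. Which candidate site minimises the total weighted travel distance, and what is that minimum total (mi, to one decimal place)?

West, total 1181.0 mi

Total weighted distance at each candidate:
  North (0, 2): total = 2127.8
  South (4, 3): total = 1626.4
  East (14, 17): total = 1632.3
  West (12, 8): total = 1181.0
Minimum is at West with total 1181.0 mi.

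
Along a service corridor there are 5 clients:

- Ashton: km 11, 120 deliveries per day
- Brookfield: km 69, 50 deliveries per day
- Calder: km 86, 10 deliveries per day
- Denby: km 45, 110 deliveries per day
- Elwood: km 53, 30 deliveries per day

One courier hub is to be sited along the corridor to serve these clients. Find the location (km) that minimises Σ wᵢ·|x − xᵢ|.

For a sum of weighted absolute distances on a line, the optimum is the weighted median (not the mean). Total weight W = 320; half-weight = 160.
Sort by position and accumulate weight:
  km 11 (Ashton, w=120) → cum 120
  km 45 (Denby, w=110) → cum 230  ≥ 160 → median here
  km 53 (Elwood, w=30) → cum 260
  km 69 (Brookfield, w=50) → cum 310
  km 86 (Calder, w=10) → cum 320
Optimal location: km 45.

x = 45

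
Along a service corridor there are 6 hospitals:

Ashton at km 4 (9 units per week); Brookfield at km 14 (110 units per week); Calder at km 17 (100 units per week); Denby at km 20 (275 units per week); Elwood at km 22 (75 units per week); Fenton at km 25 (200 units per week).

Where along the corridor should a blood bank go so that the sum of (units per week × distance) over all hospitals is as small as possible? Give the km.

For a sum of weighted absolute distances on a line, the optimum is the weighted median (not the mean). Total weight W = 769; half-weight = 384.5.
Sort by position and accumulate weight:
  km 4 (Ashton, w=9) → cum 9
  km 14 (Brookfield, w=110) → cum 119
  km 17 (Calder, w=100) → cum 219
  km 20 (Denby, w=275) → cum 494  ≥ 384.5 → median here
  km 22 (Elwood, w=75) → cum 569
  km 25 (Fenton, w=200) → cum 769
Optimal location: km 20.

x = 20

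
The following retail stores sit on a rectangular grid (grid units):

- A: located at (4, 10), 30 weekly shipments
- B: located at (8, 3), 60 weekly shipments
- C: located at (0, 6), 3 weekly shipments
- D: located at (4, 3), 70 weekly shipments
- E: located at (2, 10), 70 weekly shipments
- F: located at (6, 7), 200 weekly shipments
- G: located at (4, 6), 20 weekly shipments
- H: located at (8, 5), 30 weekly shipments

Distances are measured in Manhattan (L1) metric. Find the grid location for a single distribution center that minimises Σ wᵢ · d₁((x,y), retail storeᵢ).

Manhattan distance separates: Σwᵢ(|x−xᵢ|+|y−yᵢ|) = Σwᵢ|x−xᵢ| + Σwᵢ|y−yᵢ|, so x and y are optimised independently as 1-D weighted medians.
Total weight W = 483; half = 241.5.
x-coordinate, sorted with cumulative weight:
  x=0 (C, w=3) cum 3
  x=2 (E, w=70) cum 73
  x=4 (A, w=30) cum 103
  x=4 (D, w=70) cum 173
  x=4 (G, w=20) cum 193
  x=6 (F, w=200) cum 393  ← median
  x=8 (B, w=60) cum 453
  x=8 (H, w=30) cum 483
⇒ x* = 6
y-coordinate, sorted with cumulative weight:
  y=3 (B, w=60) cum 60
  y=3 (D, w=70) cum 130
  y=5 (H, w=30) cum 160
  y=6 (C, w=3) cum 163
  y=6 (G, w=20) cum 183
  y=7 (F, w=200) cum 383  ← median
  y=10 (A, w=30) cum 413
  y=10 (E, w=70) cum 483
⇒ y* = 7

(6, 7)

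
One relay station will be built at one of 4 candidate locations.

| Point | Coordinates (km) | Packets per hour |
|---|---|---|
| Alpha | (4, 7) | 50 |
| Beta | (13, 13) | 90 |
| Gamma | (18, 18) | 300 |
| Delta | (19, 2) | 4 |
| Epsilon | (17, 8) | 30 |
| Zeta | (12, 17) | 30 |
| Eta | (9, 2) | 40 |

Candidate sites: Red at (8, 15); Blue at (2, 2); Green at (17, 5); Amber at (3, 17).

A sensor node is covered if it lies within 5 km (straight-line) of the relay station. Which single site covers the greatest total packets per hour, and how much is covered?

Green, covering 34

Coverage radius r = 5 km; a point is covered iff (Δx)²+(Δy)² ≤ 5² = 25.
  Red (8, 15): covers {Zeta} → 30
  Blue (2, 2): covers {none} → 0
  Green (17, 5): covers {Delta, Epsilon} → 34
  Amber (3, 17): covers {none} → 0
Maximum coverage at Green: 34 packets per hour.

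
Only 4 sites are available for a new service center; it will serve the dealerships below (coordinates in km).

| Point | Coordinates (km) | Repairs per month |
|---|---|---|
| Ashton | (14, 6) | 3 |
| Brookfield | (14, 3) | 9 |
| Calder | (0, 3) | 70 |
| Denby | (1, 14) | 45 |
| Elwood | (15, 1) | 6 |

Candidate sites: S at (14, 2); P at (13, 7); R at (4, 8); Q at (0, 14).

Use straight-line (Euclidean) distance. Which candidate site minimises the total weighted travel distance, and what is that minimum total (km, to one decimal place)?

R, total 959.5 km

Total weighted distance at each candidate:
  S (14, 2): total = 1808.1
  P (13, 7): total = 1656.6
  R (4, 8): total = 959.5
  Q (0, 14): total = 1142.7
Minimum is at R with total 959.5 km.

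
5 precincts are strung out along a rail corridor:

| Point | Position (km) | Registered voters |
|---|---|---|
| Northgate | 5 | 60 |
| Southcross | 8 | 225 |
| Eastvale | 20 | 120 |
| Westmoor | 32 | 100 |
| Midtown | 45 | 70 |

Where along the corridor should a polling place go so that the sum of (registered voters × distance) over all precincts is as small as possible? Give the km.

For a sum of weighted absolute distances on a line, the optimum is the weighted median (not the mean). Total weight W = 575; half-weight = 287.5.
Sort by position and accumulate weight:
  km 5 (Northgate, w=60) → cum 60
  km 8 (Southcross, w=225) → cum 285
  km 20 (Eastvale, w=120) → cum 405  ≥ 287.5 → median here
  km 32 (Westmoor, w=100) → cum 505
  km 45 (Midtown, w=70) → cum 575
Optimal location: km 20.

x = 20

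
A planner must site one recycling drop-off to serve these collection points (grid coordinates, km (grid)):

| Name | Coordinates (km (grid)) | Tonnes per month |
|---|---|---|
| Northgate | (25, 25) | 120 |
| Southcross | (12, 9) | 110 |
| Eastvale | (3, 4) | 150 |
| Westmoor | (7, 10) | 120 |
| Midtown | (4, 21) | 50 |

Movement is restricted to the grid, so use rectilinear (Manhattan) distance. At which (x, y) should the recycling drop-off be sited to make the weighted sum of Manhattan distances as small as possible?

Manhattan distance separates: Σwᵢ(|x−xᵢ|+|y−yᵢ|) = Σwᵢ|x−xᵢ| + Σwᵢ|y−yᵢ|, so x and y are optimised independently as 1-D weighted medians.
Total weight W = 550; half = 275.
x-coordinate, sorted with cumulative weight:
  x=3 (Eastvale, w=150) cum 150
  x=4 (Midtown, w=50) cum 200
  x=7 (Westmoor, w=120) cum 320  ← median
  x=12 (Southcross, w=110) cum 430
  x=25 (Northgate, w=120) cum 550
⇒ x* = 7
y-coordinate, sorted with cumulative weight:
  y=4 (Eastvale, w=150) cum 150
  y=9 (Southcross, w=110) cum 260
  y=10 (Westmoor, w=120) cum 380  ← median
  y=21 (Midtown, w=50) cum 430
  y=25 (Northgate, w=120) cum 550
⇒ y* = 10

(7, 10)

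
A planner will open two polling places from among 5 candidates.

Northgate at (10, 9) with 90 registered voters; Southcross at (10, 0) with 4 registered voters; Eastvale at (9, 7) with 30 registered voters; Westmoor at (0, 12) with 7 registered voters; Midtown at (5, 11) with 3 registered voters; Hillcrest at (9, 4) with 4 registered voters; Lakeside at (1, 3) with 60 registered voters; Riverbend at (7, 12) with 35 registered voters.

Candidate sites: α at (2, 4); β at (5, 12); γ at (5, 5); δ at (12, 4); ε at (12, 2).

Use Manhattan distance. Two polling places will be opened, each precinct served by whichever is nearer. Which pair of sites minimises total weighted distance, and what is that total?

Evaluate every pair (each demand assigned to the nearer of the two):
  {α, β}: total = 1294
  {β, γ}: total = 1428
  {α, δ}: total = 1521
  {α, γ}: total = 1573
  {γ, δ}: total = 1623
  {β, δ}: total = 1674
  {α, ε}: total = 1761
  {γ, ε}: total = 1803
  {β, ε}: total = 1824
  {δ, ε}: total = 2195
Best pair: {α, β} with total 1294.

{α, β}, total 1294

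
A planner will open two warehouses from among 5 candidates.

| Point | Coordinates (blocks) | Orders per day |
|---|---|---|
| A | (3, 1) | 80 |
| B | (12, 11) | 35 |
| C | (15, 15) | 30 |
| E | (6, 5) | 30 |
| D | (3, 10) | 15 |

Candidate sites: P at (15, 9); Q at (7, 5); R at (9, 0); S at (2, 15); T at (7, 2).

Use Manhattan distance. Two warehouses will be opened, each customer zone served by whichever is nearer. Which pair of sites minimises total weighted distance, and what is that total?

Evaluate every pair (each demand assigned to the nearer of the two):
  {P, T}: total = 1055
  {P, Q}: total = 1160
  {P, R}: total = 1350
  {Q, T}: total = 1490
  {S, T}: total = 1490
  {Q, S}: total = 1535
  {Q, R}: total = 1650
  {R, S}: total = 1770
  {R, T}: total = 1820
  {P, S}: total = 2035
Best pair: {P, T} with total 1055.

{P, T}, total 1055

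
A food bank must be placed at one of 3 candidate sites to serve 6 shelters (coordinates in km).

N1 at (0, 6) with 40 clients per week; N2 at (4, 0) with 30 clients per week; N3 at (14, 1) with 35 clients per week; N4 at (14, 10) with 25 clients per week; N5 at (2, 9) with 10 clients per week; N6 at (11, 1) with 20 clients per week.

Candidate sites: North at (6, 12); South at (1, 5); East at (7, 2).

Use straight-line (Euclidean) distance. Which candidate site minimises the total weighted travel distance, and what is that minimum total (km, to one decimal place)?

East, total 1112.4 km

Total weighted distance at each candidate:
  North (6, 12): total = 1678.2
  South (1, 5): total = 1312.4
  East (7, 2): total = 1112.4
Minimum is at East with total 1112.4 km.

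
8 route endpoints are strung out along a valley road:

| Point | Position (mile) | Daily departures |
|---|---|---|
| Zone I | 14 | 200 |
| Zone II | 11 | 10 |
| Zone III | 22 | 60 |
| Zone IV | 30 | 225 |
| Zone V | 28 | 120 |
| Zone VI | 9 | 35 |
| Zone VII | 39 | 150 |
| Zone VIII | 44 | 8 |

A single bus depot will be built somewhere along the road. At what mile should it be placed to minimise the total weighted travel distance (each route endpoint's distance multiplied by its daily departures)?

For a sum of weighted absolute distances on a line, the optimum is the weighted median (not the mean). Total weight W = 808; half-weight = 404.
Sort by position and accumulate weight:
  mile 9 (Zone VI, w=35) → cum 35
  mile 11 (Zone II, w=10) → cum 45
  mile 14 (Zone I, w=200) → cum 245
  mile 22 (Zone III, w=60) → cum 305
  mile 28 (Zone V, w=120) → cum 425  ≥ 404 → median here
  mile 30 (Zone IV, w=225) → cum 650
  mile 39 (Zone VII, w=150) → cum 800
  mile 44 (Zone VIII, w=8) → cum 808
Optimal location: mile 28.

x = 28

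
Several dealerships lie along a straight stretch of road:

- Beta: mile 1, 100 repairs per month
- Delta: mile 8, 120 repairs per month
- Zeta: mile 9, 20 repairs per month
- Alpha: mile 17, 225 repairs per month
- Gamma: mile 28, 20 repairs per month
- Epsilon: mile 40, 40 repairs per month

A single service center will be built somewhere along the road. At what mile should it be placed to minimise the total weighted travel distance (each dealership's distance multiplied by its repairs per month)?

x = 17

For a sum of weighted absolute distances on a line, the optimum is the weighted median (not the mean). Total weight W = 525; half-weight = 262.5.
Sort by position and accumulate weight:
  mile 1 (Beta, w=100) → cum 100
  mile 8 (Delta, w=120) → cum 220
  mile 9 (Zeta, w=20) → cum 240
  mile 17 (Alpha, w=225) → cum 465  ≥ 262.5 → median here
  mile 28 (Gamma, w=20) → cum 485
  mile 40 (Epsilon, w=40) → cum 525
Optimal location: mile 17.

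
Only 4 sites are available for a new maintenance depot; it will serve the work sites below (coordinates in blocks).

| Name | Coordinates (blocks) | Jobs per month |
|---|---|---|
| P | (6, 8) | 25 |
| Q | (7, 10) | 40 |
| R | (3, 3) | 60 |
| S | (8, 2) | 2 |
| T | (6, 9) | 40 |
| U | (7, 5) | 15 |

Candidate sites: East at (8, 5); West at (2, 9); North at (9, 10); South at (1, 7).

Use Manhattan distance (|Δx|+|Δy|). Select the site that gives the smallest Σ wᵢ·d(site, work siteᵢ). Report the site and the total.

East, total 1046 blocks

Total weighted distance at each candidate:
  East (8, 5): total = 1046
  West (2, 9): total = 1106
  North (9, 10): total = 1268
  South (1, 7): total = 1294
Minimum is at East with total 1046 blocks.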